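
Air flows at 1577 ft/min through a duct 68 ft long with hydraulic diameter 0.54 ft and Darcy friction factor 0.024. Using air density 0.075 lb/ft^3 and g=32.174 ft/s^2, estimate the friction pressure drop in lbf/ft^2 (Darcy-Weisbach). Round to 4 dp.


v_fps = 1577/60 = 26.2833 ft/s
dp = 0.024*(68/0.54)*0.075*26.2833^2/(2*32.174) = 2.4334 lbf/ft^2

2.4334 lbf/ft^2


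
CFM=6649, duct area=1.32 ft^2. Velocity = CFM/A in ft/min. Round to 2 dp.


V = 6649 / 1.32 = 5037.12 ft/min

5037.12 ft/min


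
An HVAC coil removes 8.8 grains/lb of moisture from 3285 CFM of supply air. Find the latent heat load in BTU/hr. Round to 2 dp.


Q = 0.68 * 3285 * 8.8 = 19657.44 BTU/hr

19657.44 BTU/hr


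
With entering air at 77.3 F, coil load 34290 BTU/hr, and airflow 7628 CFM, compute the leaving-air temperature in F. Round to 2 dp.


dT = 34290/(1.08*7628) = 4.1623
T_leave = 77.3 - 4.1623 = 73.14 F

73.14 F


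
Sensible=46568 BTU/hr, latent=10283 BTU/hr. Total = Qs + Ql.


Qt = 46568 + 10283 = 56851 BTU/hr

56851 BTU/hr


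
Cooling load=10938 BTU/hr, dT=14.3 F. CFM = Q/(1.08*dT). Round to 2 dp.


CFM = 10938 / (1.08 * 14.3) = 708.24

708.24 CFM


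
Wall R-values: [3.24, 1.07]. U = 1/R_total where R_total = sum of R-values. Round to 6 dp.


R_total = 3.24 + 1.07 = 4.31
U = 1/4.31 = 0.232019

0.232019


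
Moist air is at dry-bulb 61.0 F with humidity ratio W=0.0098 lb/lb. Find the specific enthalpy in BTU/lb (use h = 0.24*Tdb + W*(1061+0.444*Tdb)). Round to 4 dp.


h = 0.24*61.0 + 0.0098*(1061+0.444*61.0) = 25.3032 BTU/lb

25.3032 BTU/lb


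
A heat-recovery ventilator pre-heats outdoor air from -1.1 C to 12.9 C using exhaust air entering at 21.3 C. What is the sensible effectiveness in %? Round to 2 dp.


eff = (12.9-(-1.1))/(21.3-(-1.1))*100 = 62.50 %

62.50 %


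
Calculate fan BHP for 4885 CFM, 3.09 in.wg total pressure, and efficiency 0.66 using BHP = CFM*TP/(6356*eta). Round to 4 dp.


BHP = 4885 * 3.09 / (6356 * 0.66) = 3.5983 hp

3.5983 hp


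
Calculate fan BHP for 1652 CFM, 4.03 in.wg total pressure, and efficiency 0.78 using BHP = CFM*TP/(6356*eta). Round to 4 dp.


BHP = 1652 * 4.03 / (6356 * 0.78) = 1.3429 hp

1.3429 hp


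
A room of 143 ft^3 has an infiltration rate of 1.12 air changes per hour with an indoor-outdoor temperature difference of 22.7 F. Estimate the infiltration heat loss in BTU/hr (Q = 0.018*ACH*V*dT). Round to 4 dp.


Q = 0.018 * 1.12 * 143 * 22.7 = 65.4414 BTU/hr

65.4414 BTU/hr


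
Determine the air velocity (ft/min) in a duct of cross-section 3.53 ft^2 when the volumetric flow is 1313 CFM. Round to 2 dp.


V = 1313 / 3.53 = 371.95 ft/min

371.95 ft/min


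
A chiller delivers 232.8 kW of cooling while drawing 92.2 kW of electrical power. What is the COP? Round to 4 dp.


COP = 232.8 / 92.2 = 2.5249

2.5249


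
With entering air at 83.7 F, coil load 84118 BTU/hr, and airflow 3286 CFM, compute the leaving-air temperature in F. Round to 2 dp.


dT = 84118/(1.08*3286) = 23.7027
T_leave = 83.7 - 23.7027 = 60.00 F

60.00 F


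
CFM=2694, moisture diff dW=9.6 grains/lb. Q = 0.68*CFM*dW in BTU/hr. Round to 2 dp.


Q = 0.68 * 2694 * 9.6 = 17586.43 BTU/hr

17586.43 BTU/hr


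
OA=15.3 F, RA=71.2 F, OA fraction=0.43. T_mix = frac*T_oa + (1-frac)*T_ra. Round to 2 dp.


T_mix = 0.43*15.3 + 0.57*71.2 = 47.16 F

47.16 F


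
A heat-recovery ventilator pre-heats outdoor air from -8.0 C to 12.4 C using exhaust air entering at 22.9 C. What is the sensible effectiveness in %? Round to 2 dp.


eff = (12.4-(-8.0))/(22.9-(-8.0))*100 = 66.02 %

66.02 %


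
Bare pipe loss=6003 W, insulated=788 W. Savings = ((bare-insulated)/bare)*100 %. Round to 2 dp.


Savings = ((6003-788)/6003)*100 = 86.87 %

86.87 %


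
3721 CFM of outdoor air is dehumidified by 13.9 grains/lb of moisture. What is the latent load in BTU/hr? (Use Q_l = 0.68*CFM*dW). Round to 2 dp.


Q = 0.68 * 3721 * 13.9 = 35170.89 BTU/hr

35170.89 BTU/hr


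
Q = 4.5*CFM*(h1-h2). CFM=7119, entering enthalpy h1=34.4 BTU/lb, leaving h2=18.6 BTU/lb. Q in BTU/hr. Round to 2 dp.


Q = 4.5 * 7119 * (34.4 - 18.6) = 506160.90 BTU/hr

506160.90 BTU/hr


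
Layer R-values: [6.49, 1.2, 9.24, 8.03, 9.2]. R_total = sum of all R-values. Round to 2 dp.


R_total = 6.49 + 1.2 + 9.24 + 8.03 + 9.2 = 34.16

34.16


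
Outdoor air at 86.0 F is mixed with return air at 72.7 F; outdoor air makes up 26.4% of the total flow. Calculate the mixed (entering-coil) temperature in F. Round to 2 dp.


T_mix = 72.7 + (26.4/100)*(86.0-72.7) = 76.21 F

76.21 F


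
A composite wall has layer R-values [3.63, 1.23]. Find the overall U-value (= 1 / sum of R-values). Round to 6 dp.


R_total = 3.63 + 1.23 = 4.86
U = 1/4.86 = 0.205761

0.205761


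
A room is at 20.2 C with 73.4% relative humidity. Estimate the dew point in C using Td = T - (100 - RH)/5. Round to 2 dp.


Td = 20.2 - (100-73.4)/5 = 14.88 C

14.88 C


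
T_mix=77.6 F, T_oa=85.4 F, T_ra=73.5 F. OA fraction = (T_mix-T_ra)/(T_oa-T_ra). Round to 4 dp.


frac = (77.6 - 73.5) / (85.4 - 73.5) = 0.3445

0.3445


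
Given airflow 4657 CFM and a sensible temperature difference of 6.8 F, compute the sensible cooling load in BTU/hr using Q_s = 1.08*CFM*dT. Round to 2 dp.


Q = 1.08 * 4657 * 6.8 = 34201.01 BTU/hr

34201.01 BTU/hr


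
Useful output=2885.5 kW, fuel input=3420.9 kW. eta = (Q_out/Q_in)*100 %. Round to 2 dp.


eta = (2885.5/3420.9)*100 = 84.35 %

84.35 %


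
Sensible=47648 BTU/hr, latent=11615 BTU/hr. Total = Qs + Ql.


Qt = 47648 + 11615 = 59263 BTU/hr

59263 BTU/hr


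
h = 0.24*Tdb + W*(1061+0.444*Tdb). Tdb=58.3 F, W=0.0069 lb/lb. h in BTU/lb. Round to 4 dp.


h = 0.24*58.3 + 0.0069*(1061+0.444*58.3) = 21.4915 BTU/lb

21.4915 BTU/lb


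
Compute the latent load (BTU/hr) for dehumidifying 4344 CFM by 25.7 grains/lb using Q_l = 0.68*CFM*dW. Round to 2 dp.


Q = 0.68 * 4344 * 25.7 = 75915.74 BTU/hr

75915.74 BTU/hr


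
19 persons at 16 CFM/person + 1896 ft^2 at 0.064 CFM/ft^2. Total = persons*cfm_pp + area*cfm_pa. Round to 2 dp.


Total = 19*16 + 1896*0.064 = 425.34 CFM

425.34 CFM


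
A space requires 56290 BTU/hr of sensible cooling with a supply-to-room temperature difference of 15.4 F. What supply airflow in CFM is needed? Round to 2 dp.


CFM = 56290 / (1.08 * 15.4) = 3384.44

3384.44 CFM


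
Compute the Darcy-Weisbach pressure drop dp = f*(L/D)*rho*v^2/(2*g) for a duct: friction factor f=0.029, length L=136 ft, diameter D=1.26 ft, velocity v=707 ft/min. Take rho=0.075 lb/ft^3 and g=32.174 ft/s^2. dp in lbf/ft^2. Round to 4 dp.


v_fps = 707/60 = 11.7833 ft/s
dp = 0.029*(136/1.26)*0.075*11.7833^2/(2*32.174) = 0.5066 lbf/ft^2

0.5066 lbf/ft^2


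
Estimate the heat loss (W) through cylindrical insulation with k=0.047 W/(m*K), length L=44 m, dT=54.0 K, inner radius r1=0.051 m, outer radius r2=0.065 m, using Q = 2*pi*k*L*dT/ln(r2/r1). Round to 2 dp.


Q = 2*pi*0.047*44*54.0/ln(0.065/0.051) = 2892.69 W

2892.69 W


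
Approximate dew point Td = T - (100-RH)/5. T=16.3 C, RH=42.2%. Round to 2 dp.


Td = 16.3 - (100-42.2)/5 = 4.74 C

4.74 C


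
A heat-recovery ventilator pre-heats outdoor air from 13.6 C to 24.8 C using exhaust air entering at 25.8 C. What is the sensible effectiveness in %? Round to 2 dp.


eff = (24.8-13.6)/(25.8-13.6)*100 = 91.80 %

91.80 %


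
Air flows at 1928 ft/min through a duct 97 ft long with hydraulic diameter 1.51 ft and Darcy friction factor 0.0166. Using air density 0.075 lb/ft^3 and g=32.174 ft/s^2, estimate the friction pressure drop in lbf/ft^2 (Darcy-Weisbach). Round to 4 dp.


v_fps = 1928/60 = 32.1333 ft/s
dp = 0.0166*(97/1.51)*0.075*32.1333^2/(2*32.174) = 1.2833 lbf/ft^2

1.2833 lbf/ft^2


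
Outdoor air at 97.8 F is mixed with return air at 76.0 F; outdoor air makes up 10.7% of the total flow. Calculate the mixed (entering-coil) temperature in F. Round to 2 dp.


T_mix = 76.0 + (10.7/100)*(97.8-76.0) = 78.33 F

78.33 F


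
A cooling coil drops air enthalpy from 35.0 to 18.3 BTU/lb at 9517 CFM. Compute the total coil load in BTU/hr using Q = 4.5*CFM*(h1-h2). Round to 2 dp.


Q = 4.5 * 9517 * (35.0 - 18.3) = 715202.55 BTU/hr

715202.55 BTU/hr


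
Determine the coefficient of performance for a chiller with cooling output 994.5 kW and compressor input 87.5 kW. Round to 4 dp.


COP = 994.5 / 87.5 = 11.3657

11.3657


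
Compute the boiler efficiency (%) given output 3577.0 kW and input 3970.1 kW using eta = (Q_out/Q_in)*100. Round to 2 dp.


eta = (3577.0/3970.1)*100 = 90.10 %

90.10 %


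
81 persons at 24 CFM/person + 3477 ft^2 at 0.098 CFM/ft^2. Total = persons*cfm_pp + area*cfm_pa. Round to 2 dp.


Total = 81*24 + 3477*0.098 = 2284.75 CFM

2284.75 CFM


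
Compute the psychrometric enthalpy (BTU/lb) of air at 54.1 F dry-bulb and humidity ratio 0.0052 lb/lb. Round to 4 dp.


h = 0.24*54.1 + 0.0052*(1061+0.444*54.1) = 18.6261 BTU/lb

18.6261 BTU/lb


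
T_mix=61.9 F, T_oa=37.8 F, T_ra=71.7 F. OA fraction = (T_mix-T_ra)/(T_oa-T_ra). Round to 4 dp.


frac = (61.9 - 71.7) / (37.8 - 71.7) = 0.2891

0.2891


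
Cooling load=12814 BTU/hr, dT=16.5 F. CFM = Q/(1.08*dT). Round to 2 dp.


CFM = 12814 / (1.08 * 16.5) = 719.08

719.08 CFM


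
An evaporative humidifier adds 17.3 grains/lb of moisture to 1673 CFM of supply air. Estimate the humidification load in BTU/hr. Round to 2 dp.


Q = 0.68 * 1673 * 17.3 = 19681.17 BTU/hr

19681.17 BTU/hr


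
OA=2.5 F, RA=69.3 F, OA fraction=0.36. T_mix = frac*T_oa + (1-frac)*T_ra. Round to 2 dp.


T_mix = 0.36*2.5 + 0.64*69.3 = 45.25 F

45.25 F


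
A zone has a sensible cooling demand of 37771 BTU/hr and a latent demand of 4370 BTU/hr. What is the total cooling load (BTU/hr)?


Qt = 37771 + 4370 = 42141 BTU/hr

42141 BTU/hr


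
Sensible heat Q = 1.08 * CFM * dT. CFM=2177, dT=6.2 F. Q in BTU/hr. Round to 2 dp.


Q = 1.08 * 2177 * 6.2 = 14577.19 BTU/hr

14577.19 BTU/hr


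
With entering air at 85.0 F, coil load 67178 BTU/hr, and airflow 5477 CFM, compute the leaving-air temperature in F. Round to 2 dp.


dT = 67178/(1.08*5477) = 11.3569
T_leave = 85.0 - 11.3569 = 73.64 F

73.64 F


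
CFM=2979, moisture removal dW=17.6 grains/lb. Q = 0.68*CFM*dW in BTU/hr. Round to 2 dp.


Q = 0.68 * 2979 * 17.6 = 35652.67 BTU/hr

35652.67 BTU/hr


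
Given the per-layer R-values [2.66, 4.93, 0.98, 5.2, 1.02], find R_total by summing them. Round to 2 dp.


R_total = 2.66 + 4.93 + 0.98 + 5.2 + 1.02 = 14.79

14.79


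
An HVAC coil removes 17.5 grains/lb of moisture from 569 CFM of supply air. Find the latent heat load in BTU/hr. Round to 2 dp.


Q = 0.68 * 569 * 17.5 = 6771.10 BTU/hr

6771.10 BTU/hr


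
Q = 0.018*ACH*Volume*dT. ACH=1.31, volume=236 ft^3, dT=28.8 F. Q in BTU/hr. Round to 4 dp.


Q = 0.018 * 1.31 * 236 * 28.8 = 160.2685 BTU/hr

160.2685 BTU/hr


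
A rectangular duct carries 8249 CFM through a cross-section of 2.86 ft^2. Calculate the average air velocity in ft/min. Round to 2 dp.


V = 8249 / 2.86 = 2884.27 ft/min

2884.27 ft/min


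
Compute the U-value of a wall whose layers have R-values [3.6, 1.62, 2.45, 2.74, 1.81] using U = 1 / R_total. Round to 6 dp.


R_total = 3.6 + 1.62 + 2.45 + 2.74 + 1.81 = 12.22
U = 1/12.22 = 0.081833

0.081833


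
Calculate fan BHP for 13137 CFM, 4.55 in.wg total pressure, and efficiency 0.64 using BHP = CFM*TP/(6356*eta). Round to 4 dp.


BHP = 13137 * 4.55 / (6356 * 0.64) = 14.6941 hp

14.6941 hp


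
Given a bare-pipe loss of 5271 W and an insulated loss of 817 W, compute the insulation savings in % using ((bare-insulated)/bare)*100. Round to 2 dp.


Savings = ((5271-817)/5271)*100 = 84.50 %

84.50 %


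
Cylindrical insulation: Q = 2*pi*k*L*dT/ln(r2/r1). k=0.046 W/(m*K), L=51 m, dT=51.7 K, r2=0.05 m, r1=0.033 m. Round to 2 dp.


Q = 2*pi*0.046*51*51.7/ln(0.05/0.033) = 1834.05 W

1834.05 W


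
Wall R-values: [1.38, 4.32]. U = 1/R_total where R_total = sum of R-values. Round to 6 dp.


R_total = 1.38 + 4.32 = 5.70
U = 1/5.70 = 0.175439

0.175439


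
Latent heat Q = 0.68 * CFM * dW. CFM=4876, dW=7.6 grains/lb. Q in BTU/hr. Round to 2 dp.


Q = 0.68 * 4876 * 7.6 = 25199.17 BTU/hr

25199.17 BTU/hr


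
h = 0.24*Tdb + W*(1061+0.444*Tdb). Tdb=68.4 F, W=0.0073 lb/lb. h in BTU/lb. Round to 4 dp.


h = 0.24*68.4 + 0.0073*(1061+0.444*68.4) = 24.3830 BTU/lb

24.3830 BTU/lb


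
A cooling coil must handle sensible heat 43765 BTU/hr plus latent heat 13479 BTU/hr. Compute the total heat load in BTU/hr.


Qt = 43765 + 13479 = 57244 BTU/hr

57244 BTU/hr


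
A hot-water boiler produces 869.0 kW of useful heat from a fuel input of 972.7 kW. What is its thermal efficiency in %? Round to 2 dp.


eta = (869.0/972.7)*100 = 89.34 %

89.34 %


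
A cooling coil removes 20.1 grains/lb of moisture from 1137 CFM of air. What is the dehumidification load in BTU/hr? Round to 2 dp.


Q = 0.68 * 1137 * 20.1 = 15540.52 BTU/hr

15540.52 BTU/hr


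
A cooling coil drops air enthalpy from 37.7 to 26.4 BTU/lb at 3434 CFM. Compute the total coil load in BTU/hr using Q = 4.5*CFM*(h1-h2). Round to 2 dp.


Q = 4.5 * 3434 * (37.7 - 26.4) = 174618.90 BTU/hr

174618.90 BTU/hr


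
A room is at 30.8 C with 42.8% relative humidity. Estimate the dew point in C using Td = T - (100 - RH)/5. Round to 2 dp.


Td = 30.8 - (100-42.8)/5 = 19.36 C

19.36 C


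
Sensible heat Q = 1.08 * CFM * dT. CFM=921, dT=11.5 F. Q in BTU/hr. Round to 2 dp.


Q = 1.08 * 921 * 11.5 = 11438.82 BTU/hr

11438.82 BTU/hr


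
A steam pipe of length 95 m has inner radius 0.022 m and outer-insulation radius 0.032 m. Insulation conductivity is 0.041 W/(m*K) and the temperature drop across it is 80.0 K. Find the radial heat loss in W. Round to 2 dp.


Q = 2*pi*0.041*95*80.0/ln(0.032/0.022) = 5225.18 W

5225.18 W


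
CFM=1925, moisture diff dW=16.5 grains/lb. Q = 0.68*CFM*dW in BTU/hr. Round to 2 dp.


Q = 0.68 * 1925 * 16.5 = 21598.50 BTU/hr

21598.50 BTU/hr


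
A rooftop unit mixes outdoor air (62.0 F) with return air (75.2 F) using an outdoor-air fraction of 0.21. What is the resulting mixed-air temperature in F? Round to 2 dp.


T_mix = 0.21*62.0 + 0.79*75.2 = 72.43 F

72.43 F


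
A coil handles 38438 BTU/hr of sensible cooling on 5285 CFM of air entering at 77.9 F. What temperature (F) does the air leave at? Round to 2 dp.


dT = 38438/(1.08*5285) = 6.7343
T_leave = 77.9 - 6.7343 = 71.17 F

71.17 F


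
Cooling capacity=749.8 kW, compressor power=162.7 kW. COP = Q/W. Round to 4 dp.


COP = 749.8 / 162.7 = 4.6085

4.6085


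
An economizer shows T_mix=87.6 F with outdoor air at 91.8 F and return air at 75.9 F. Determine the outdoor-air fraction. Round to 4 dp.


frac = (87.6 - 75.9) / (91.8 - 75.9) = 0.7358

0.7358


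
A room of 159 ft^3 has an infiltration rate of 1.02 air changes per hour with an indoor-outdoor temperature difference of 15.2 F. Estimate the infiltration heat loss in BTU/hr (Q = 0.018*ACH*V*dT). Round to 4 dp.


Q = 0.018 * 1.02 * 159 * 15.2 = 44.3724 BTU/hr

44.3724 BTU/hr


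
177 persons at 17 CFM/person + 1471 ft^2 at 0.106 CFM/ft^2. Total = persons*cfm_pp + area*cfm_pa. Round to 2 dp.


Total = 177*17 + 1471*0.106 = 3164.93 CFM

3164.93 CFM


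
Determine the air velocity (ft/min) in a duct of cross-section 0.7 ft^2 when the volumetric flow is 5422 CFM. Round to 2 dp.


V = 5422 / 0.7 = 7745.71 ft/min

7745.71 ft/min


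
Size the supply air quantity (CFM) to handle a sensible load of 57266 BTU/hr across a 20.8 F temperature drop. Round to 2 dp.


CFM = 57266 / (1.08 * 20.8) = 2549.23

2549.23 CFM


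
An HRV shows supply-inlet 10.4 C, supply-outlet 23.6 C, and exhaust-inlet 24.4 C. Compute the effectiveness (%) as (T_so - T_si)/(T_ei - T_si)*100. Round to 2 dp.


eff = (23.6-10.4)/(24.4-10.4)*100 = 94.29 %

94.29 %


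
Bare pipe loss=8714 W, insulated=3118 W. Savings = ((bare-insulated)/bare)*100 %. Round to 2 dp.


Savings = ((8714-3118)/8714)*100 = 64.22 %

64.22 %


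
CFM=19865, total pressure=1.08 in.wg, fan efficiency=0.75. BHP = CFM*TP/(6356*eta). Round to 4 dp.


BHP = 19865 * 1.08 / (6356 * 0.75) = 4.5006 hp

4.5006 hp


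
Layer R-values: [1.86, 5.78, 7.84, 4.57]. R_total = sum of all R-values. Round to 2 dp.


R_total = 1.86 + 5.78 + 7.84 + 4.57 = 20.05

20.05


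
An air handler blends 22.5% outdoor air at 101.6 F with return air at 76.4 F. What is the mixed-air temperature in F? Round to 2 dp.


T_mix = 76.4 + (22.5/100)*(101.6-76.4) = 82.07 F

82.07 F


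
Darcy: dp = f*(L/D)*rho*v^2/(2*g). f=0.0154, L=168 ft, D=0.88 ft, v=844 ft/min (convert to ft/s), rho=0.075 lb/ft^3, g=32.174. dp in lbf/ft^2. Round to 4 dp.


v_fps = 844/60 = 14.0667 ft/s
dp = 0.0154*(168/0.88)*0.075*14.0667^2/(2*32.174) = 0.6780 lbf/ft^2

0.6780 lbf/ft^2


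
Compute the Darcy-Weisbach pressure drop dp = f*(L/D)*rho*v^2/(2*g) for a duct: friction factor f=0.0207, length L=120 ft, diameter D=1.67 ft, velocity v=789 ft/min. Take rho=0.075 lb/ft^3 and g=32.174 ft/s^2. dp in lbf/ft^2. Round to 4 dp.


v_fps = 789/60 = 13.15 ft/s
dp = 0.0207*(120/1.67)*0.075*13.15^2/(2*32.174) = 0.2998 lbf/ft^2

0.2998 lbf/ft^2


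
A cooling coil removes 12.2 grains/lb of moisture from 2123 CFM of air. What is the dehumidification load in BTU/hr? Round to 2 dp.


Q = 0.68 * 2123 * 12.2 = 17612.41 BTU/hr

17612.41 BTU/hr


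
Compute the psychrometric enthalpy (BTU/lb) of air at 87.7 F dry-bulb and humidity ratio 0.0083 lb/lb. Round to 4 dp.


h = 0.24*87.7 + 0.0083*(1061+0.444*87.7) = 30.1775 BTU/lb

30.1775 BTU/lb


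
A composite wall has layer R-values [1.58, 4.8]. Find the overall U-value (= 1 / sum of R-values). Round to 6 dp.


R_total = 1.58 + 4.8 = 6.38
U = 1/6.38 = 0.156740

0.156740


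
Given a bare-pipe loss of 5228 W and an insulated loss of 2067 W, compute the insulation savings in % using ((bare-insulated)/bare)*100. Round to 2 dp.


Savings = ((5228-2067)/5228)*100 = 60.46 %

60.46 %


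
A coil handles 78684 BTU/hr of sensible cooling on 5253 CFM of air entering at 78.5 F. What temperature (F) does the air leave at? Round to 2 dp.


dT = 78684/(1.08*5253) = 13.8693
T_leave = 78.5 - 13.8693 = 64.63 F

64.63 F


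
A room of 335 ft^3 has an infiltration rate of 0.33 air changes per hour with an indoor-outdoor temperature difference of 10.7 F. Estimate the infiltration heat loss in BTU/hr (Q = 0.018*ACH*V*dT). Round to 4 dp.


Q = 0.018 * 0.33 * 335 * 10.7 = 21.2919 BTU/hr

21.2919 BTU/hr


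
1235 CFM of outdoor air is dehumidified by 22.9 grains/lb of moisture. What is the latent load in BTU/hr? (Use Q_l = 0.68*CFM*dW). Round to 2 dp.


Q = 0.68 * 1235 * 22.9 = 19231.42 BTU/hr

19231.42 BTU/hr


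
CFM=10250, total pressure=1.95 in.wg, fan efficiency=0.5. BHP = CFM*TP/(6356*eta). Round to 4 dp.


BHP = 10250 * 1.95 / (6356 * 0.5) = 6.2893 hp

6.2893 hp


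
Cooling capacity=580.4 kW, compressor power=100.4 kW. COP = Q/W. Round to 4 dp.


COP = 580.4 / 100.4 = 5.7809

5.7809


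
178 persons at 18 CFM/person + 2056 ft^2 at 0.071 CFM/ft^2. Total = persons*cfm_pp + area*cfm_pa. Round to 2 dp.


Total = 178*18 + 2056*0.071 = 3349.98 CFM

3349.98 CFM


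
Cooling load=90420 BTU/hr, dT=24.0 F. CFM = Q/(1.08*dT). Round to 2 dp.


CFM = 90420 / (1.08 * 24.0) = 3488.43

3488.43 CFM


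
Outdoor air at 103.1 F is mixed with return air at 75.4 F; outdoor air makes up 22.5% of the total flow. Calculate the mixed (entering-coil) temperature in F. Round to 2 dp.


T_mix = 75.4 + (22.5/100)*(103.1-75.4) = 81.63 F

81.63 F


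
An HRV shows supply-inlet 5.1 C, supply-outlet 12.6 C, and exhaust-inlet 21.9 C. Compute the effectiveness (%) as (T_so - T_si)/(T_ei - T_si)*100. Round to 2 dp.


eff = (12.6-5.1)/(21.9-5.1)*100 = 44.64 %

44.64 %


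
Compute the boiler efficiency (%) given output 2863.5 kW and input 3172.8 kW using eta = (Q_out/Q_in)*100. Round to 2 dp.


eta = (2863.5/3172.8)*100 = 90.25 %

90.25 %


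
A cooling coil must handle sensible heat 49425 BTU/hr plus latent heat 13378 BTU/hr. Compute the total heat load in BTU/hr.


Qt = 49425 + 13378 = 62803 BTU/hr

62803 BTU/hr


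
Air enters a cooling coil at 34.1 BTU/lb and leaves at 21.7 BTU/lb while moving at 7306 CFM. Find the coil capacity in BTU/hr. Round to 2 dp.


Q = 4.5 * 7306 * (34.1 - 21.7) = 407674.80 BTU/hr

407674.80 BTU/hr


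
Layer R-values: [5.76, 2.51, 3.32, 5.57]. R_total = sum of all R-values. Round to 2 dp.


R_total = 5.76 + 2.51 + 3.32 + 5.57 = 17.16

17.16


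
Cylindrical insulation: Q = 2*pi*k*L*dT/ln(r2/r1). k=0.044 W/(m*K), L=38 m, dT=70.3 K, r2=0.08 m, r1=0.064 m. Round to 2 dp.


Q = 2*pi*0.044*38*70.3/ln(0.08/0.064) = 3309.69 W

3309.69 W


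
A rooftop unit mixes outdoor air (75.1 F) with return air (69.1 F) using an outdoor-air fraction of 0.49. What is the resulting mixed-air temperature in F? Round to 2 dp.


T_mix = 0.49*75.1 + 0.51*69.1 = 72.04 F

72.04 F


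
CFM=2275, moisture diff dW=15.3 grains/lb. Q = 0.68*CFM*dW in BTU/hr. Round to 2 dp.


Q = 0.68 * 2275 * 15.3 = 23669.10 BTU/hr

23669.10 BTU/hr


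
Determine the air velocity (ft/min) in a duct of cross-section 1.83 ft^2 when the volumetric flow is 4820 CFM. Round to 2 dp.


V = 4820 / 1.83 = 2633.88 ft/min

2633.88 ft/min


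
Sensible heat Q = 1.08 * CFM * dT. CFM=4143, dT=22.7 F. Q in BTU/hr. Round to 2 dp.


Q = 1.08 * 4143 * 22.7 = 101569.79 BTU/hr

101569.79 BTU/hr


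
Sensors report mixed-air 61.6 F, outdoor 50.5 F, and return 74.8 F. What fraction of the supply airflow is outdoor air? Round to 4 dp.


frac = (61.6 - 74.8) / (50.5 - 74.8) = 0.5432

0.5432


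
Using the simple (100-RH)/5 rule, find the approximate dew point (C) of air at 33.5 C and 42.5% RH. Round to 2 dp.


Td = 33.5 - (100-42.5)/5 = 22.00 C

22.00 C


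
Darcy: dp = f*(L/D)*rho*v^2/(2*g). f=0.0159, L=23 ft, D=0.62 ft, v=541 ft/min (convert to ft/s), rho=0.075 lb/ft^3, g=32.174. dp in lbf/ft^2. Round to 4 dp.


v_fps = 541/60 = 9.0167 ft/s
dp = 0.0159*(23/0.62)*0.075*9.0167^2/(2*32.174) = 0.0559 lbf/ft^2

0.0559 lbf/ft^2


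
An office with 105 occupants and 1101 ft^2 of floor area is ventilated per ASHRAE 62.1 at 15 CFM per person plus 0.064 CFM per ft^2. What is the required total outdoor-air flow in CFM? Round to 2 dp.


Total = 105*15 + 1101*0.064 = 1645.46 CFM

1645.46 CFM


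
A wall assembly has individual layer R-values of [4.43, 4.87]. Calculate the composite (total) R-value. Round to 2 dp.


R_total = 4.43 + 4.87 = 9.30

9.30


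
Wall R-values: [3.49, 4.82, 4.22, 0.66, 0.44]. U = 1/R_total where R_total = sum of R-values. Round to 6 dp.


R_total = 3.49 + 4.82 + 4.22 + 0.66 + 0.44 = 13.63
U = 1/13.63 = 0.073368

0.073368


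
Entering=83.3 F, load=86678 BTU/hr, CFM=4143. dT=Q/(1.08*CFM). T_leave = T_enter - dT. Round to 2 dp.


dT = 86678/(1.08*4143) = 19.3718
T_leave = 83.3 - 19.3718 = 63.93 F

63.93 F


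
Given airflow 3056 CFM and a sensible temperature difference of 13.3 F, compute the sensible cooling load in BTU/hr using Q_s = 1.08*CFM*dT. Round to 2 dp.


Q = 1.08 * 3056 * 13.3 = 43896.38 BTU/hr

43896.38 BTU/hr


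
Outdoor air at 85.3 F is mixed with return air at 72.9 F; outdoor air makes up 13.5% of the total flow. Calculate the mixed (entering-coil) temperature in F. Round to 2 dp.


T_mix = 72.9 + (13.5/100)*(85.3-72.9) = 74.57 F

74.57 F


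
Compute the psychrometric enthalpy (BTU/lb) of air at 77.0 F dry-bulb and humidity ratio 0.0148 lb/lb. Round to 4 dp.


h = 0.24*77.0 + 0.0148*(1061+0.444*77.0) = 34.6888 BTU/lb

34.6888 BTU/lb


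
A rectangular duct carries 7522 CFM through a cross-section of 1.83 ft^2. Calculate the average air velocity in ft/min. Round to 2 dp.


V = 7522 / 1.83 = 4110.38 ft/min

4110.38 ft/min


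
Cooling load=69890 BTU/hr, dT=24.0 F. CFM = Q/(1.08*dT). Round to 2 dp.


CFM = 69890 / (1.08 * 24.0) = 2696.37

2696.37 CFM


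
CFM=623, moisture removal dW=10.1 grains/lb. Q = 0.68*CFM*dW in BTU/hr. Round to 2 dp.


Q = 0.68 * 623 * 10.1 = 4278.76 BTU/hr

4278.76 BTU/hr


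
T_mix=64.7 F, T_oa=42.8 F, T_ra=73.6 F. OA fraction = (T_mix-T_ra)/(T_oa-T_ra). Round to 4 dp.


frac = (64.7 - 73.6) / (42.8 - 73.6) = 0.2890

0.2890


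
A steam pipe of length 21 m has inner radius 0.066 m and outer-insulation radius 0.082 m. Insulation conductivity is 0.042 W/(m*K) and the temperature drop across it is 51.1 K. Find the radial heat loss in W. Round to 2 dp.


Q = 2*pi*0.042*21*51.1/ln(0.082/0.066) = 1304.61 W

1304.61 W


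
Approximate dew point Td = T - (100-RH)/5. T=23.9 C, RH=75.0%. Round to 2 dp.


Td = 23.9 - (100-75.0)/5 = 18.90 C

18.90 C


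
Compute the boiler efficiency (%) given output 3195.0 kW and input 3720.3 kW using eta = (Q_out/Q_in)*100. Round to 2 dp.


eta = (3195.0/3720.3)*100 = 85.88 %

85.88 %


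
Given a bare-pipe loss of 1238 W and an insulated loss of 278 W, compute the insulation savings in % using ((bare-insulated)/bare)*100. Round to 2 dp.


Savings = ((1238-278)/1238)*100 = 77.54 %

77.54 %


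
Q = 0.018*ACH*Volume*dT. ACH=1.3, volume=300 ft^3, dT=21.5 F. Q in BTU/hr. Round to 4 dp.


Q = 0.018 * 1.3 * 300 * 21.5 = 150.9300 BTU/hr

150.9300 BTU/hr


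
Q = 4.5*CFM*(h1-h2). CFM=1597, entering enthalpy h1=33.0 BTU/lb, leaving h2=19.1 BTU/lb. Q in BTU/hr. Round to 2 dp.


Q = 4.5 * 1597 * (33.0 - 19.1) = 99892.35 BTU/hr

99892.35 BTU/hr


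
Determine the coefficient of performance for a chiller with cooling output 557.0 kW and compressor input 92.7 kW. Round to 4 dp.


COP = 557.0 / 92.7 = 6.0086

6.0086


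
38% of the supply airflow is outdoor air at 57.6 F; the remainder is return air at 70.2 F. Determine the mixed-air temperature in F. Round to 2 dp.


T_mix = 0.38*57.6 + 0.62*70.2 = 65.41 F

65.41 F


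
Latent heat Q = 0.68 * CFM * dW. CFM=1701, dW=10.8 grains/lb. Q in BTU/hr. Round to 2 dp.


Q = 0.68 * 1701 * 10.8 = 12492.14 BTU/hr

12492.14 BTU/hr


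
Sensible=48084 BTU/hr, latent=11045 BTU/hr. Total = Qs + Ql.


Qt = 48084 + 11045 = 59129 BTU/hr

59129 BTU/hr


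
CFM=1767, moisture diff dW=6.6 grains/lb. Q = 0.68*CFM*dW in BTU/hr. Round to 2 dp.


Q = 0.68 * 1767 * 6.6 = 7930.30 BTU/hr

7930.30 BTU/hr


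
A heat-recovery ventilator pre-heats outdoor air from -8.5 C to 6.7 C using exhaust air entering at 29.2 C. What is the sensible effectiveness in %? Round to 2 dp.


eff = (6.7-(-8.5))/(29.2-(-8.5))*100 = 40.32 %

40.32 %


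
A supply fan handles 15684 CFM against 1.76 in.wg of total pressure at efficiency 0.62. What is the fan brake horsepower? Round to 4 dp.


BHP = 15684 * 1.76 / (6356 * 0.62) = 7.0048 hp

7.0048 hp


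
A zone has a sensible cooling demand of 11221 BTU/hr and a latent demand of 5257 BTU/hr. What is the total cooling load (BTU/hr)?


Qt = 11221 + 5257 = 16478 BTU/hr

16478 BTU/hr


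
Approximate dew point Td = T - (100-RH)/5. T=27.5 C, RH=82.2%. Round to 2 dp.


Td = 27.5 - (100-82.2)/5 = 23.94 C

23.94 C


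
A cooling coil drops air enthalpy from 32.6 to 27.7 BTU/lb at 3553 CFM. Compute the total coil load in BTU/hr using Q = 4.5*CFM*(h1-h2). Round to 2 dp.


Q = 4.5 * 3553 * (32.6 - 27.7) = 78343.65 BTU/hr

78343.65 BTU/hr


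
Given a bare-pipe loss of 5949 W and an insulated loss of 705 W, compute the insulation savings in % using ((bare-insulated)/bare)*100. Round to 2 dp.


Savings = ((5949-705)/5949)*100 = 88.15 %

88.15 %


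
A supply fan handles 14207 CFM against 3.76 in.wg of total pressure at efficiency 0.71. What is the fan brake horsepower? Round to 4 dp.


BHP = 14207 * 3.76 / (6356 * 0.71) = 11.8372 hp

11.8372 hp


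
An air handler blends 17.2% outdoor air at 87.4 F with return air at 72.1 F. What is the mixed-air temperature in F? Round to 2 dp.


T_mix = 72.1 + (17.2/100)*(87.4-72.1) = 74.73 F

74.73 F


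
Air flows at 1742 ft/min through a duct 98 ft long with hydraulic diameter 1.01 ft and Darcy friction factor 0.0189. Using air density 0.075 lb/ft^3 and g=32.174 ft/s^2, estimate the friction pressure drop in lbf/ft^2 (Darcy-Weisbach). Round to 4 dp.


v_fps = 1742/60 = 29.0333 ft/s
dp = 0.0189*(98/1.01)*0.075*29.0333^2/(2*32.174) = 1.8017 lbf/ft^2

1.8017 lbf/ft^2


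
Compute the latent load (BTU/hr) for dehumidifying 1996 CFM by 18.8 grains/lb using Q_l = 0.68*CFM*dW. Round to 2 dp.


Q = 0.68 * 1996 * 18.8 = 25516.86 BTU/hr

25516.86 BTU/hr


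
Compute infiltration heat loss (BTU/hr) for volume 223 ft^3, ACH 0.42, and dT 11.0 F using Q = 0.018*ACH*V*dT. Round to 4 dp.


Q = 0.018 * 0.42 * 223 * 11.0 = 18.5447 BTU/hr

18.5447 BTU/hr


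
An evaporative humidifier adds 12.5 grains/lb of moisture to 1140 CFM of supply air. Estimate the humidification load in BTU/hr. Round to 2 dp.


Q = 0.68 * 1140 * 12.5 = 9690.00 BTU/hr

9690.00 BTU/hr


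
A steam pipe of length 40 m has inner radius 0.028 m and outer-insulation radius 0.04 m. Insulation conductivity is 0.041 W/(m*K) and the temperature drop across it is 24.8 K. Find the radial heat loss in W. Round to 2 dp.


Q = 2*pi*0.041*40*24.8/ln(0.04/0.028) = 716.48 W

716.48 W


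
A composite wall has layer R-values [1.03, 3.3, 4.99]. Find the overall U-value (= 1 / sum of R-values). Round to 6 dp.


R_total = 1.03 + 3.3 + 4.99 = 9.32
U = 1/9.32 = 0.107296

0.107296


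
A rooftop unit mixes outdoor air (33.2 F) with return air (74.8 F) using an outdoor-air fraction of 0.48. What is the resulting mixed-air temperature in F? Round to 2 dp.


T_mix = 0.48*33.2 + 0.52*74.8 = 54.83 F

54.83 F


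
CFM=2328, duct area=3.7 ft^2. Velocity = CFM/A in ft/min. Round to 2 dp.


V = 2328 / 3.7 = 629.19 ft/min

629.19 ft/min


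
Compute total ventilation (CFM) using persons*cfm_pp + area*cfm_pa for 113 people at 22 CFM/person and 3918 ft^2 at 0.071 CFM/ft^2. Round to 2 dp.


Total = 113*22 + 3918*0.071 = 2764.18 CFM

2764.18 CFM


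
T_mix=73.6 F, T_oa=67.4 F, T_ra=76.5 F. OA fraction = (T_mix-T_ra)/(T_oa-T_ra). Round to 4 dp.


frac = (73.6 - 76.5) / (67.4 - 76.5) = 0.3187

0.3187


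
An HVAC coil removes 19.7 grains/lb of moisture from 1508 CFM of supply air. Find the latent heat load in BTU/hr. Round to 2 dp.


Q = 0.68 * 1508 * 19.7 = 20201.17 BTU/hr

20201.17 BTU/hr


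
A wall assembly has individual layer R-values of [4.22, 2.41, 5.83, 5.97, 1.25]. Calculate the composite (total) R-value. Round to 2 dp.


R_total = 4.22 + 2.41 + 5.83 + 5.97 + 1.25 = 19.68

19.68


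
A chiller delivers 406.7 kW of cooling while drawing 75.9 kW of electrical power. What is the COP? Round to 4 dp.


COP = 406.7 / 75.9 = 5.3584

5.3584


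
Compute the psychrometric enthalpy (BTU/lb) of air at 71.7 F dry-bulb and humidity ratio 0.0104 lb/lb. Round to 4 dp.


h = 0.24*71.7 + 0.0104*(1061+0.444*71.7) = 28.5735 BTU/lb

28.5735 BTU/lb


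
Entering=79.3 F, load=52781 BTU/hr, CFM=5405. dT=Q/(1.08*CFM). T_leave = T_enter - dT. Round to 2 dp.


dT = 52781/(1.08*5405) = 9.0419
T_leave = 79.3 - 9.0419 = 70.26 F

70.26 F


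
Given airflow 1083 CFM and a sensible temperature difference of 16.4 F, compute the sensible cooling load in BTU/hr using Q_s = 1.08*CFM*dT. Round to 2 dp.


Q = 1.08 * 1083 * 16.4 = 19182.10 BTU/hr

19182.10 BTU/hr


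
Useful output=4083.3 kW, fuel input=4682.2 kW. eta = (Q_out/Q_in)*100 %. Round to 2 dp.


eta = (4083.3/4682.2)*100 = 87.21 %

87.21 %


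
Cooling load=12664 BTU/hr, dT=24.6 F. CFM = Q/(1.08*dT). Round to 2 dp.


CFM = 12664 / (1.08 * 24.6) = 476.66

476.66 CFM


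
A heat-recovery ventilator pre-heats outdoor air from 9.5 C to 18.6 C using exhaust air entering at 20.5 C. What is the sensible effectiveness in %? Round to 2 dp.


eff = (18.6-9.5)/(20.5-9.5)*100 = 82.73 %

82.73 %


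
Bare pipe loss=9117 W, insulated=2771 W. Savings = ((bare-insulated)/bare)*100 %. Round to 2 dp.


Savings = ((9117-2771)/9117)*100 = 69.61 %

69.61 %


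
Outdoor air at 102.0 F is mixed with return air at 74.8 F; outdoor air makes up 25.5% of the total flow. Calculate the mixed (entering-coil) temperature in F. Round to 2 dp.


T_mix = 74.8 + (25.5/100)*(102.0-74.8) = 81.74 F

81.74 F


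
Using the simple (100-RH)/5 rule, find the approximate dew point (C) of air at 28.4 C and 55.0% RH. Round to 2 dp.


Td = 28.4 - (100-55.0)/5 = 19.40 C

19.40 C


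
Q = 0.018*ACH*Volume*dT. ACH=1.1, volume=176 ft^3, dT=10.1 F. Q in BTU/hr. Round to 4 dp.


Q = 0.018 * 1.1 * 176 * 10.1 = 35.1965 BTU/hr

35.1965 BTU/hr


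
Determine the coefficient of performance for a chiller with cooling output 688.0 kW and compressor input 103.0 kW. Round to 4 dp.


COP = 688.0 / 103.0 = 6.6796

6.6796


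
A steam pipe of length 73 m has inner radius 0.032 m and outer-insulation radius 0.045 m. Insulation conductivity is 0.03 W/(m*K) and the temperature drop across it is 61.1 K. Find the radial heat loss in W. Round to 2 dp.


Q = 2*pi*0.03*73*61.1/ln(0.045/0.032) = 2466.06 W

2466.06 W


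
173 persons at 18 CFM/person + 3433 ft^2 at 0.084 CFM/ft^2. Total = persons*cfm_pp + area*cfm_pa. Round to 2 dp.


Total = 173*18 + 3433*0.084 = 3402.37 CFM

3402.37 CFM


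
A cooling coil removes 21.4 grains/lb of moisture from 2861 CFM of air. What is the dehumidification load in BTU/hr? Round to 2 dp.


Q = 0.68 * 2861 * 21.4 = 41633.27 BTU/hr

41633.27 BTU/hr


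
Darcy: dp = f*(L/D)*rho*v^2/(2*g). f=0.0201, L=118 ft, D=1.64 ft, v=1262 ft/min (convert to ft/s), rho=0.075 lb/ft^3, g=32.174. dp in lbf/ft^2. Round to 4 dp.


v_fps = 1262/60 = 21.0333 ft/s
dp = 0.0201*(118/1.64)*0.075*21.0333^2/(2*32.174) = 0.7457 lbf/ft^2

0.7457 lbf/ft^2


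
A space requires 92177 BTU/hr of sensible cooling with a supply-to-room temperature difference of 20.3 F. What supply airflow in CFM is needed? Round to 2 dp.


CFM = 92177 / (1.08 * 20.3) = 4204.39

4204.39 CFM


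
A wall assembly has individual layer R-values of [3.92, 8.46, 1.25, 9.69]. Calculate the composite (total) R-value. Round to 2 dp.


R_total = 3.92 + 8.46 + 1.25 + 9.69 = 23.32

23.32


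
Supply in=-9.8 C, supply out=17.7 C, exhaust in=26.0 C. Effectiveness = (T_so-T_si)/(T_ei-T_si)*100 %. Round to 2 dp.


eff = (17.7-(-9.8))/(26.0-(-9.8))*100 = 76.82 %

76.82 %


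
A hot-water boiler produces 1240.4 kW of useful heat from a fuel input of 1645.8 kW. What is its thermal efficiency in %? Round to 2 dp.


eta = (1240.4/1645.8)*100 = 75.37 %

75.37 %


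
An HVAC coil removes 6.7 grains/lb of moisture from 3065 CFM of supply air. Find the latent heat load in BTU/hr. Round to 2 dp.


Q = 0.68 * 3065 * 6.7 = 13964.14 BTU/hr

13964.14 BTU/hr


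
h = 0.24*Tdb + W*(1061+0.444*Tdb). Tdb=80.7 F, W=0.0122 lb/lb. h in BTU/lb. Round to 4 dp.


h = 0.24*80.7 + 0.0122*(1061+0.444*80.7) = 32.7493 BTU/lb

32.7493 BTU/lb


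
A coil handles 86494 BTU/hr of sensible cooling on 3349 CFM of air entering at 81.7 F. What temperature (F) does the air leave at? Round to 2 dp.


dT = 86494/(1.08*3349) = 23.9137
T_leave = 81.7 - 23.9137 = 57.79 F

57.79 F


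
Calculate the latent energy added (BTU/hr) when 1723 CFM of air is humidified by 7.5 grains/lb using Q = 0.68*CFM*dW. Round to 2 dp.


Q = 0.68 * 1723 * 7.5 = 8787.30 BTU/hr

8787.30 BTU/hr


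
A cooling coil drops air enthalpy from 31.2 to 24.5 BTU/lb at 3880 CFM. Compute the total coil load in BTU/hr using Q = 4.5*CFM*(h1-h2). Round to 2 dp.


Q = 4.5 * 3880 * (31.2 - 24.5) = 116982.00 BTU/hr

116982.00 BTU/hr


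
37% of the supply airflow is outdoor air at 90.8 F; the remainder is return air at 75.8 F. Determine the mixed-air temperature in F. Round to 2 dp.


T_mix = 0.37*90.8 + 0.63*75.8 = 81.35 F

81.35 F


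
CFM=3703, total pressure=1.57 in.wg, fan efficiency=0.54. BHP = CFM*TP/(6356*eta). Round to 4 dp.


BHP = 3703 * 1.57 / (6356 * 0.54) = 1.6939 hp

1.6939 hp


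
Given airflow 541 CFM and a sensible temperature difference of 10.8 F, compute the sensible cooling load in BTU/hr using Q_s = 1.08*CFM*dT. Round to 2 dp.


Q = 1.08 * 541 * 10.8 = 6310.22 BTU/hr

6310.22 BTU/hr


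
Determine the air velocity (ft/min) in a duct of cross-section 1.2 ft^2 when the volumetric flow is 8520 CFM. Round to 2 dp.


V = 8520 / 1.2 = 7100.00 ft/min

7100.00 ft/min


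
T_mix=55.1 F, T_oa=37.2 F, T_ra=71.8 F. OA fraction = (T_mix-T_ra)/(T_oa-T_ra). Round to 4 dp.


frac = (55.1 - 71.8) / (37.2 - 71.8) = 0.4827

0.4827


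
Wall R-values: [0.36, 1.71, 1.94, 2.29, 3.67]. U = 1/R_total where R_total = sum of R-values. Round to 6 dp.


R_total = 0.36 + 1.71 + 1.94 + 2.29 + 3.67 = 9.97
U = 1/9.97 = 0.100301

0.100301


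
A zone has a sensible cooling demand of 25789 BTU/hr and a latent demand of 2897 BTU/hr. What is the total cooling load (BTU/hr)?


Qt = 25789 + 2897 = 28686 BTU/hr

28686 BTU/hr


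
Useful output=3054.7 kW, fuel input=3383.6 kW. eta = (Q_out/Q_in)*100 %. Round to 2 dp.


eta = (3054.7/3383.6)*100 = 90.28 %

90.28 %


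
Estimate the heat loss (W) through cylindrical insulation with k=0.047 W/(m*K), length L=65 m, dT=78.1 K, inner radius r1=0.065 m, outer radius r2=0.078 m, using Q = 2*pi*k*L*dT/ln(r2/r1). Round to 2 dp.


Q = 2*pi*0.047*65*78.1/ln(0.078/0.065) = 8222.50 W

8222.50 W


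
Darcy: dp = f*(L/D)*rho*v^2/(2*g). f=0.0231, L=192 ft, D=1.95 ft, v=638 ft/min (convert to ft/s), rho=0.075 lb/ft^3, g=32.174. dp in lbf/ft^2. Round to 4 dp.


v_fps = 638/60 = 10.6333 ft/s
dp = 0.0231*(192/1.95)*0.075*10.6333^2/(2*32.174) = 0.2997 lbf/ft^2

0.2997 lbf/ft^2


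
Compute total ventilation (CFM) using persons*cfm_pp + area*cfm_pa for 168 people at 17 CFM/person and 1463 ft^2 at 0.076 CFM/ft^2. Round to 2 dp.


Total = 168*17 + 1463*0.076 = 2967.19 CFM

2967.19 CFM


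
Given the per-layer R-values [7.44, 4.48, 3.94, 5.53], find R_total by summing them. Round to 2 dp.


R_total = 7.44 + 4.48 + 3.94 + 5.53 = 21.39

21.39


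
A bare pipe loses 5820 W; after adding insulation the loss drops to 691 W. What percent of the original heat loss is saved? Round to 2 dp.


Savings = ((5820-691)/5820)*100 = 88.13 %

88.13 %


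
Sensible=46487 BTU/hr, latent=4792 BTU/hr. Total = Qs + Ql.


Qt = 46487 + 4792 = 51279 BTU/hr

51279 BTU/hr


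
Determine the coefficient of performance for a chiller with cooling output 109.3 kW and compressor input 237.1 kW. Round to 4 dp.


COP = 109.3 / 237.1 = 0.4610

0.4610


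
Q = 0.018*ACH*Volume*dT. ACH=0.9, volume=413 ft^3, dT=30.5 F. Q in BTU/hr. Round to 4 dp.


Q = 0.018 * 0.9 * 413 * 30.5 = 204.0633 BTU/hr

204.0633 BTU/hr


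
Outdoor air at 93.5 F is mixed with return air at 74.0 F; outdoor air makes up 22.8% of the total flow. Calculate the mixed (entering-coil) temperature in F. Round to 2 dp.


T_mix = 74.0 + (22.8/100)*(93.5-74.0) = 78.45 F

78.45 F


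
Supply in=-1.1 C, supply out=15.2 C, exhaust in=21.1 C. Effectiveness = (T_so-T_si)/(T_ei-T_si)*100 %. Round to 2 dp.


eff = (15.2-(-1.1))/(21.1-(-1.1))*100 = 73.42 %

73.42 %


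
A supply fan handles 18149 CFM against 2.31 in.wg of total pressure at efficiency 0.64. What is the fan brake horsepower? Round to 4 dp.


BHP = 18149 * 2.31 / (6356 * 0.64) = 10.3063 hp

10.3063 hp


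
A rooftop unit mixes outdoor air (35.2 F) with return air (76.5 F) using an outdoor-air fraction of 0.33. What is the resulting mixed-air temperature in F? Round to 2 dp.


T_mix = 0.33*35.2 + 0.67*76.5 = 62.87 F

62.87 F
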